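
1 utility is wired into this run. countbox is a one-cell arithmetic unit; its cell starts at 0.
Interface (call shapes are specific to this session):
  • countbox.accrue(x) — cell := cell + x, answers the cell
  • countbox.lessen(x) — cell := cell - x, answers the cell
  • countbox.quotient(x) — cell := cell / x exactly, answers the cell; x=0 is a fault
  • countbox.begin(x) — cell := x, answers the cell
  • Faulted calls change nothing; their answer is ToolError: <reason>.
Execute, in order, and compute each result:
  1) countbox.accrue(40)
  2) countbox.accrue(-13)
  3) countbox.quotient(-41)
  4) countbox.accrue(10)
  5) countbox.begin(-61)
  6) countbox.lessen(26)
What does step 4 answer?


Answer: 383/41

Derivation:
·→ countbox.accrue(x='40')
·← 40
·→ countbox.accrue(x='-13')
·← 27
·→ countbox.quotient(x='-41')
·← -27/41
·→ countbox.accrue(x='10')
·← 383/41
·→ countbox.begin(x='-61')
·← -61
·→ countbox.lessen(x='26')
·← -87


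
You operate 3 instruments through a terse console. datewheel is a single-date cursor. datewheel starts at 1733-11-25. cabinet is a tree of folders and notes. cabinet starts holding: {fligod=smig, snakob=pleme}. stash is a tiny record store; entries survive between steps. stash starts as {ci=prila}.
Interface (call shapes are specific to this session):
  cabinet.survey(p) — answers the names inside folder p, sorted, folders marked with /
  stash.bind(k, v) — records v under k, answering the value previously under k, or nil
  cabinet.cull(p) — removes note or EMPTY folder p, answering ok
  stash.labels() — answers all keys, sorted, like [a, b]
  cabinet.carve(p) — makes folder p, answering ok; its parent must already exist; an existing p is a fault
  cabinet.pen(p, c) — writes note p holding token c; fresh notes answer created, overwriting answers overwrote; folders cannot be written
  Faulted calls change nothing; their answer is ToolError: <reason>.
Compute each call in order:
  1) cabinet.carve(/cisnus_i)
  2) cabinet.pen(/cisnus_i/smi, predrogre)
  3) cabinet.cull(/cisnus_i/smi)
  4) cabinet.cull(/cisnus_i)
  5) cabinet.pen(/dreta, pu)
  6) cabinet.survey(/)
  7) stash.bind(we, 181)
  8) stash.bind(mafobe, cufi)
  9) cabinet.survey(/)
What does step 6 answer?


Answer: [dreta, fligod, snakob]

Derivation:
CALL cabinet.carve[p: /cisnus_i]
RET  ok
CALL cabinet.pen[p: /cisnus_i/smi; c: predrogre]
RET  created
CALL cabinet.cull[p: /cisnus_i/smi]
RET  ok
CALL cabinet.cull[p: /cisnus_i]
RET  ok
CALL cabinet.pen[p: /dreta; c: pu]
RET  created
CALL cabinet.survey[p: /]
RET  [dreta, fligod, snakob]
CALL stash.bind[k: we; v: 181]
RET  nil
CALL stash.bind[k: mafobe; v: cufi]
RET  nil
CALL cabinet.survey[p: /]
RET  [dreta, fligod, snakob]


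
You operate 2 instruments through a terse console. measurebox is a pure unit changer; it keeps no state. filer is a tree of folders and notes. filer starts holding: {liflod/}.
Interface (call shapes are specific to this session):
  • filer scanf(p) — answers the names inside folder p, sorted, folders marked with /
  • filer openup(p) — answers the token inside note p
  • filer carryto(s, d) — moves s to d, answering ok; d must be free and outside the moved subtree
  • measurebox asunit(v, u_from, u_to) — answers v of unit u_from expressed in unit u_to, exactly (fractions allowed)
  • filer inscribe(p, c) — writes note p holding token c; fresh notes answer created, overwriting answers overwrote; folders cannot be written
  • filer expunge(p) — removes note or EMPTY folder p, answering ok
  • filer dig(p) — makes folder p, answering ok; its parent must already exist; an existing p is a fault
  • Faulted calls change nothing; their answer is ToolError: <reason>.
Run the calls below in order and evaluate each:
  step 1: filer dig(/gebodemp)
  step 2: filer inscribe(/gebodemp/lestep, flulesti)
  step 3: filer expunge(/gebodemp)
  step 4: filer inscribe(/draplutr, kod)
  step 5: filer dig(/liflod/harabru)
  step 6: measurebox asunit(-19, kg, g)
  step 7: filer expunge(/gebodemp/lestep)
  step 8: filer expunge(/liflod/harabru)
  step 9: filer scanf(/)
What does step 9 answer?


$ filer dig p→/gebodemp
:: ok
$ filer inscribe p→/gebodemp/lestep c→flulesti
:: created
$ filer expunge p→/gebodemp
:: ToolError: not empty
$ filer inscribe p→/draplutr c→kod
:: created
$ filer dig p→/liflod/harabru
:: ok
$ measurebox asunit v→-19 u_from→kg u_to→g
:: -19000
$ filer expunge p→/gebodemp/lestep
:: ok
$ filer expunge p→/liflod/harabru
:: ok
$ filer scanf p→/
:: [draplutr, gebodemp/, liflod/]

Answer: [draplutr, gebodemp/, liflod/]


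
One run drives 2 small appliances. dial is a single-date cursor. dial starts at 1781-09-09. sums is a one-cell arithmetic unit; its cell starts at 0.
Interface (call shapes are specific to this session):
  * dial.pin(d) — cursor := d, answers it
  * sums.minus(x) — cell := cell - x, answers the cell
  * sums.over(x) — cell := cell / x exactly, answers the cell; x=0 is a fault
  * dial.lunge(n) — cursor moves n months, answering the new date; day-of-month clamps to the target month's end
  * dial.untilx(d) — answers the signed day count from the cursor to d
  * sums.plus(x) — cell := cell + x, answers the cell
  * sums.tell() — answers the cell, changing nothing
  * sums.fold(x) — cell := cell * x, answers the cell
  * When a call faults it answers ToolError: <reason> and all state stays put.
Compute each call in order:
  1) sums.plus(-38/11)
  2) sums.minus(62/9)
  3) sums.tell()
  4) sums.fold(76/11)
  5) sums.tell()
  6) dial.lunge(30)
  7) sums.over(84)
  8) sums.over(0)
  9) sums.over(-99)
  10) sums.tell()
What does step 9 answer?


Answer: 19456/2264031

Derivation:
Next I call plus passing -38/11, which returns -38/11.
Then minus passing 62/9, — result: -1024/99.
I try tell(), and get -1024/99.
I use fold passing 76/11, which returns -77824/1089.
I run tell(), and observe -77824/1089.
Then lunge passing 30, — result: 1784-03-09.
Then over passing 84: -19456/22869.
Invoking over passing 0, giving ToolError: division by zero.
I use over passing -99, and see 19456/2264031.
Now I run tell, which returns 19456/2264031.


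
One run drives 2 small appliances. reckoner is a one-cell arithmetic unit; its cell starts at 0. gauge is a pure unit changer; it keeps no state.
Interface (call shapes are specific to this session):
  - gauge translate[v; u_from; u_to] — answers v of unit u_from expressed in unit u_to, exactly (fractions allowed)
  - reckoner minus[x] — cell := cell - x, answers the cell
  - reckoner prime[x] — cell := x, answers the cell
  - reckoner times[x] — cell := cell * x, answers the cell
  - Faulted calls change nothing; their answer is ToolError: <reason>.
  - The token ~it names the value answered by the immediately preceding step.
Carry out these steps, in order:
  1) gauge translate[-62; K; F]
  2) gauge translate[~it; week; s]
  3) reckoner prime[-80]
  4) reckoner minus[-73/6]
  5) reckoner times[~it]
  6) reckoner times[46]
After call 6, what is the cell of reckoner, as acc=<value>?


Answer: acc=3809927/18

Derivation:
I call gauge translate passing v→-62, u_from→K, u_to→F, giving -57127/100.
I use gauge translate passing v→~it, u_from→week, u_to→s: -345504096.
I use reckoner prime passing x→-80, giving -80.
Using reckoner minus passing x→-73/6, → -407/6.
I use reckoner times passing x→~it, and see 165649/36.
Invoking reckoner times passing x→46: 3809927/18.


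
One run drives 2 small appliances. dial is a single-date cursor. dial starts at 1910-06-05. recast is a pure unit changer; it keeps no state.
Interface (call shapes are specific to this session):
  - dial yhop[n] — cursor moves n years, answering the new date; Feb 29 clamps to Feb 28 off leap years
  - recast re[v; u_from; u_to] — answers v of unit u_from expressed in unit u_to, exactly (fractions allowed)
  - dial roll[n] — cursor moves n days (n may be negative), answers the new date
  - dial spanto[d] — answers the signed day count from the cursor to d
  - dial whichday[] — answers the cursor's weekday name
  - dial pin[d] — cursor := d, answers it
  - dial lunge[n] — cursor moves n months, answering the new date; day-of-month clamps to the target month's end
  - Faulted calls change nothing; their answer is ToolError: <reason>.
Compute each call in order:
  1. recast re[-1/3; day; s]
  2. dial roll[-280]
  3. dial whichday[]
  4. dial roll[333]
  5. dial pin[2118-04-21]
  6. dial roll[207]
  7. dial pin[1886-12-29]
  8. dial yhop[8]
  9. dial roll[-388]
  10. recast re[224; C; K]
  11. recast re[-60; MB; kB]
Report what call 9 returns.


! recast re(v→-1/3, u_from→day, u_to→s) ~> -28800
! dial roll(n→-280) ~> 1909-08-29
! dial whichday() ~> Sunday
! dial roll(n→333) ~> 1910-07-28
! dial pin(d→2118-04-21) ~> 2118-04-21
! dial roll(n→207) ~> 2118-11-14
! dial pin(d→1886-12-29) ~> 1886-12-29
! dial yhop(n→8) ~> 1894-12-29
! dial roll(n→-388) ~> 1893-12-06
! recast re(v→224, u_from→C, u_to→K) ~> 9943/20
! recast re(v→-60, u_from→MB, u_to→kB) ~> -60000

Answer: 1893-12-06


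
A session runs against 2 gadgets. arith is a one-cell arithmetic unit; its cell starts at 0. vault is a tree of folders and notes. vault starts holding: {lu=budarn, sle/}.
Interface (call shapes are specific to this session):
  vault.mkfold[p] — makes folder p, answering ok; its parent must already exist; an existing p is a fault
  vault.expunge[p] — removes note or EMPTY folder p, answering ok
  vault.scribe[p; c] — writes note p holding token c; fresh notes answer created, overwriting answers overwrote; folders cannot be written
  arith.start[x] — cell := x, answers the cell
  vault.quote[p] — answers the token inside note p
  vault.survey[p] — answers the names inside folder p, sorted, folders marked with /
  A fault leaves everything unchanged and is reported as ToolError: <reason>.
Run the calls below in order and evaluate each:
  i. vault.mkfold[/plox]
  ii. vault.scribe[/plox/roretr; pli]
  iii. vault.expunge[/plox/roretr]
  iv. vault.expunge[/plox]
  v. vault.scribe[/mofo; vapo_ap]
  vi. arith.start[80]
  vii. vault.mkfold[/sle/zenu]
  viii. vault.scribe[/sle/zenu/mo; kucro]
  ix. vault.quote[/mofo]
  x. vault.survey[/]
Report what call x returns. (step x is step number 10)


Answer: [lu, mofo, sle/]

Derivation:
-- vault.mkfold(p='/plox') == ok
-- vault.scribe(p='/plox/roretr', c='pli') == created
-- vault.expunge(p='/plox/roretr') == ok
-- vault.expunge(p='/plox') == ok
-- vault.scribe(p='/mofo', c='vapo_ap') == created
-- arith.start(x='80') == 80
-- vault.mkfold(p='/sle/zenu') == ok
-- vault.scribe(p='/sle/zenu/mo', c='kucro') == created
-- vault.quote(p='/mofo') == vapo_ap
-- vault.survey(p='/') == [lu, mofo, sle/]


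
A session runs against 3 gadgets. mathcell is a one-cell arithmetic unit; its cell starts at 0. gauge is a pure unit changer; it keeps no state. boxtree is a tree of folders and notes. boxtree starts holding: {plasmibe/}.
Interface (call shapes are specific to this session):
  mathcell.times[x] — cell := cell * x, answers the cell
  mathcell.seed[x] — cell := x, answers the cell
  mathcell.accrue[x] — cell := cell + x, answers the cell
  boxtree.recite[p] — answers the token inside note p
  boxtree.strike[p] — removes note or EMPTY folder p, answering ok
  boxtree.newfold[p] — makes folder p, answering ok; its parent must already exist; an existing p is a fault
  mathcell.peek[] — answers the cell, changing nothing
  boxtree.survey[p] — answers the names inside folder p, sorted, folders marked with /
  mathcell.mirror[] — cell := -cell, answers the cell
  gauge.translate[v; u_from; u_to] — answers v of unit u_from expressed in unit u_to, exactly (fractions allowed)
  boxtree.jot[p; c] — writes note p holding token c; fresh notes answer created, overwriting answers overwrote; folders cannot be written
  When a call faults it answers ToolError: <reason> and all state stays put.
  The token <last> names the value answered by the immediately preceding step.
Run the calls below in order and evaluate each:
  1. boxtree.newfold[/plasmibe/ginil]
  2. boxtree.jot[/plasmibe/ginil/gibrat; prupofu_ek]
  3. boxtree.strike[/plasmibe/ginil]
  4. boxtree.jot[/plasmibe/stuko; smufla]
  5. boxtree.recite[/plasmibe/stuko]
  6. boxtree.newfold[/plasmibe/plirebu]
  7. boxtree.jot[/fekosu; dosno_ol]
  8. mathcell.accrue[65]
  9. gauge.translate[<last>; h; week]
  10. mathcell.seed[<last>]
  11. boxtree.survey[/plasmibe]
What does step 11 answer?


;; boxtree.newfold(p=/plasmibe/ginil) -> ok
;; boxtree.jot(p=/plasmibe/ginil/gibrat, c=prupofu_ek) -> created
;; boxtree.strike(p=/plasmibe/ginil) -> ToolError: not empty
;; boxtree.jot(p=/plasmibe/stuko, c=smufla) -> created
;; boxtree.recite(p=/plasmibe/stuko) -> smufla
;; boxtree.newfold(p=/plasmibe/plirebu) -> ok
;; boxtree.jot(p=/fekosu, c=dosno_ol) -> created
;; mathcell.accrue(x=65) -> 65
;; gauge.translate(v=<last>, u_from=h, u_to=week) -> 65/168
;; mathcell.seed(x=<last>) -> 65/168
;; boxtree.survey(p=/plasmibe) -> [ginil/, plirebu/, stuko]

Answer: [ginil/, plirebu/, stuko]


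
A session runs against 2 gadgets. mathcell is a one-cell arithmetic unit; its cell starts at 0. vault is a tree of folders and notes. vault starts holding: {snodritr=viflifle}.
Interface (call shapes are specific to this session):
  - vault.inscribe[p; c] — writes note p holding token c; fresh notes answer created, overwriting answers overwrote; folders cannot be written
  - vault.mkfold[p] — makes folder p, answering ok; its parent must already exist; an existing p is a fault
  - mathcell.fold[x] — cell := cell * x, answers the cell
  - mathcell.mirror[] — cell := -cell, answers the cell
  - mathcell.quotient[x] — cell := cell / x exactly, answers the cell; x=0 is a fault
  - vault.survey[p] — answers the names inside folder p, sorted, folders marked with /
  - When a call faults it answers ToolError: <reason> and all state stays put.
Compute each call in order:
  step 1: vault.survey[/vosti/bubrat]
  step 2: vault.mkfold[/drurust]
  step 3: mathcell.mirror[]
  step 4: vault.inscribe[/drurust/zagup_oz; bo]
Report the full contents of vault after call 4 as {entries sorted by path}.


Answer: {drurust/, drurust/zagup_oz=bo, snodritr=viflifle}

Derivation:
~$ survey p='/vosti/bubrat'
= ToolError: not found
~$ mkfold p='/drurust'
= ok
~$ mirror
= 0
~$ inscribe p='/drurust/zagup_oz' c='bo'
= created


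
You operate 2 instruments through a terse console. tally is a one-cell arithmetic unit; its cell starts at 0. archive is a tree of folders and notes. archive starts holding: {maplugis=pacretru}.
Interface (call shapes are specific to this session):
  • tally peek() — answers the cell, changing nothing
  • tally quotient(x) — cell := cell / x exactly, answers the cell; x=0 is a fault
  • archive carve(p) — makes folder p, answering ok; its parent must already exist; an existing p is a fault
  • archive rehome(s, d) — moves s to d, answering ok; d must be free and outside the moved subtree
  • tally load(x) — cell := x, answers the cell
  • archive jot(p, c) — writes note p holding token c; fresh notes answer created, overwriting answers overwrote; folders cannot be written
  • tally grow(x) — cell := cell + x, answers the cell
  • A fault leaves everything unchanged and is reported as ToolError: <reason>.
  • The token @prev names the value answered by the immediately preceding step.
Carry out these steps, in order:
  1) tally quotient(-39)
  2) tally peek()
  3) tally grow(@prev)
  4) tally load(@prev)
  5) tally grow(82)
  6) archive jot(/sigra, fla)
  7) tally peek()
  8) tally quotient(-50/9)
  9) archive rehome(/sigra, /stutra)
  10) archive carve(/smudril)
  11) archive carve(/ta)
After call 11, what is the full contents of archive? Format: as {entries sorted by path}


Answer: {maplugis=pacretru, smudril/, stutra=fla, ta/}

Derivation:
I try tally quotient with x→-39, giving 0.
Invoking tally peek, and get 0.
Next I call tally grow with x→@prev, and observe 0.
Using tally load with x→@prev, and get 0.
Using tally grow with x→82, — result: 82.
I call archive jot with p→/sigra, c→fla, — result: created.
I try tally peek: 82.
I use tally quotient with x→-50/9, and get -369/25.
I try archive rehome with s→/sigra, d→/stutra, and get ok.
Using archive carve with p→/smudril, giving ok.
Calling archive carve with p→/ta, giving ok.


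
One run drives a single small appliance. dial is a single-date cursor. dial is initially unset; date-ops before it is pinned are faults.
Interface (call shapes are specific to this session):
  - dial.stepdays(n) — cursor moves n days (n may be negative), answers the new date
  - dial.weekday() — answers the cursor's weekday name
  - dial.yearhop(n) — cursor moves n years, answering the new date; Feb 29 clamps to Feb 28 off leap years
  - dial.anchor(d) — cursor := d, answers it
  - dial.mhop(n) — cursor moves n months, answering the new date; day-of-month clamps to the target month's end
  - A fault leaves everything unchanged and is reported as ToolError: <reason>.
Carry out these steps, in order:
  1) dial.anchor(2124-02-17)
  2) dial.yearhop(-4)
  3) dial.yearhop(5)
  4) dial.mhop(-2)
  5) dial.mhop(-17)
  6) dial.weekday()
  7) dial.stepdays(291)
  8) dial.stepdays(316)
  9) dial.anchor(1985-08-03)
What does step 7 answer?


Do: dial.anchor[d='2124-02-17']
See: 2124-02-17
Do: dial.yearhop[n='-4']
See: 2120-02-17
Do: dial.yearhop[n='5']
See: 2125-02-17
Do: dial.mhop[n='-2']
See: 2124-12-17
Do: dial.mhop[n='-17']
See: 2123-07-17
Do: dial.weekday[]
See: Saturday
Do: dial.stepdays[n='291']
See: 2124-05-03
Do: dial.stepdays[n='316']
See: 2125-03-15
Do: dial.anchor[d='1985-08-03']
See: 1985-08-03

Answer: 2124-05-03


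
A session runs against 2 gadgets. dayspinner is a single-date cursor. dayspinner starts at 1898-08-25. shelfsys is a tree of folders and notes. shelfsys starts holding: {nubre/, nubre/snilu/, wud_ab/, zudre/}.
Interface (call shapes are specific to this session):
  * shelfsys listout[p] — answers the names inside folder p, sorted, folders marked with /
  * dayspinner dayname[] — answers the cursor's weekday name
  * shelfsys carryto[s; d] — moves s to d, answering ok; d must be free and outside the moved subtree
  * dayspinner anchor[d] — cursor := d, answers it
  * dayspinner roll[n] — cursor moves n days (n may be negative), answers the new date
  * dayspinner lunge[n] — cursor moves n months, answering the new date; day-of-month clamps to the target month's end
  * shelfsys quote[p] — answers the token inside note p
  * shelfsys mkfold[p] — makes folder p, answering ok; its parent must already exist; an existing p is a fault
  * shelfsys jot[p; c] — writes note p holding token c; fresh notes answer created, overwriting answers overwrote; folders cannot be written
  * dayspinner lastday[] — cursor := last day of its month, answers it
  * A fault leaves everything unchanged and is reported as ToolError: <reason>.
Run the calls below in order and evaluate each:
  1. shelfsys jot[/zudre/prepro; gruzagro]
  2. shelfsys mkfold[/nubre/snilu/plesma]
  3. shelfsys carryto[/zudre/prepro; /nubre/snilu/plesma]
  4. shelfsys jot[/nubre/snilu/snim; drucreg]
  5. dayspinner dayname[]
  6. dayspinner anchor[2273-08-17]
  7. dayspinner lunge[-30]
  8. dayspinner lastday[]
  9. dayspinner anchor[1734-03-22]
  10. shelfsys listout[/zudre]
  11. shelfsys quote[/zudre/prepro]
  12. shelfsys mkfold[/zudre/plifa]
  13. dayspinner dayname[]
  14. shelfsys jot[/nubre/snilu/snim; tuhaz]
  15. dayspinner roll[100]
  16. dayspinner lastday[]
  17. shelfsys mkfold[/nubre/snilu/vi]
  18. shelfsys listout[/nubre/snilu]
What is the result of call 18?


% 1. shelfsys jot(p→/zudre/prepro, c→gruzagro) => created
% 2. shelfsys mkfold(p→/nubre/snilu/plesma) => ok
% 3. shelfsys carryto(s→/zudre/prepro, d→/nubre/snilu/plesma) => ToolError: exists
% 4. shelfsys jot(p→/nubre/snilu/snim, c→drucreg) => created
% 5. dayspinner dayname() => Thursday
% 6. dayspinner anchor(d→2273-08-17) => 2273-08-17
% 7. dayspinner lunge(n→-30) => 2271-02-17
% 8. dayspinner lastday() => 2271-02-28
% 9. dayspinner anchor(d→1734-03-22) => 1734-03-22
% 10. shelfsys listout(p→/zudre) => [prepro]
% 11. shelfsys quote(p→/zudre/prepro) => gruzagro
% 12. shelfsys mkfold(p→/zudre/plifa) => ok
% 13. dayspinner dayname() => Monday
% 14. shelfsys jot(p→/nubre/snilu/snim, c→tuhaz) => overwrote
% 15. dayspinner roll(n→100) => 1734-06-30
% 16. dayspinner lastday() => 1734-06-30
% 17. shelfsys mkfold(p→/nubre/snilu/vi) => ok
% 18. shelfsys listout(p→/nubre/snilu) => [plesma/, snim, vi/]

Answer: [plesma/, snim, vi/]


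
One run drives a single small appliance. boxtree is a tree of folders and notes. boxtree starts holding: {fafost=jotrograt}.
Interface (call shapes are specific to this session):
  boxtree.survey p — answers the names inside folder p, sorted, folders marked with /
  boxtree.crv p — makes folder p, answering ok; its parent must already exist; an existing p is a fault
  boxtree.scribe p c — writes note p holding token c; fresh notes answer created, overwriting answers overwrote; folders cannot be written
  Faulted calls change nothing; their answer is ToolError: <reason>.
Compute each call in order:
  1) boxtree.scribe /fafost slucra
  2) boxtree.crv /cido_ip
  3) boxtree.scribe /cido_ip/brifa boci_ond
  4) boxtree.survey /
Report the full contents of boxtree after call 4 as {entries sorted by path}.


Answer: {cido_ip/, cido_ip/brifa=boci_ond, fafost=slucra}

Derivation:
>>> boxtree.scribe p→/fafost c→slucra
= overwrote
>>> boxtree.crv p→/cido_ip
= ok
>>> boxtree.scribe p→/cido_ip/brifa c→boci_ond
= created
>>> boxtree.survey p→/
= [cido_ip/, fafost]


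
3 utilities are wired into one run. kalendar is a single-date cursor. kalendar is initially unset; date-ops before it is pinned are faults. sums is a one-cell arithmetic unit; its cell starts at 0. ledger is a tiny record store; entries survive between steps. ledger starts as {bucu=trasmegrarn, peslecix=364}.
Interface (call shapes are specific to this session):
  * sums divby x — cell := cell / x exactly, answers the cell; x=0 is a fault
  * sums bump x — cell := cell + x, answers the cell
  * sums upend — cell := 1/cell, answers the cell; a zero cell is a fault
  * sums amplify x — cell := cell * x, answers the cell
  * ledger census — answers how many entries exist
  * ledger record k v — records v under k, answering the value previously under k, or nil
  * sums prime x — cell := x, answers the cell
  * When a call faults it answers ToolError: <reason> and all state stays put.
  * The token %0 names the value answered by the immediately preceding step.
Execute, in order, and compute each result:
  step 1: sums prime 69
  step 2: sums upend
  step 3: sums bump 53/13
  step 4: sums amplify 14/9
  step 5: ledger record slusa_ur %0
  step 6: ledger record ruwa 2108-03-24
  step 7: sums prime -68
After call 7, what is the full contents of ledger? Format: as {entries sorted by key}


[in] sums prime x='69'
= 69
[in] sums upend
= 1/69
[in] sums bump x='53/13'
= 3670/897
[in] sums amplify x='14/9'
= 51380/8073
[in] ledger record k='slusa_ur' v='%0'
= nil
[in] ledger record k='ruwa' v='2108-03-24'
= nil
[in] sums prime x='-68'
= -68

Answer: {bucu=trasmegrarn, peslecix=364, ruwa=2108-03-24, slusa_ur=51380/8073}


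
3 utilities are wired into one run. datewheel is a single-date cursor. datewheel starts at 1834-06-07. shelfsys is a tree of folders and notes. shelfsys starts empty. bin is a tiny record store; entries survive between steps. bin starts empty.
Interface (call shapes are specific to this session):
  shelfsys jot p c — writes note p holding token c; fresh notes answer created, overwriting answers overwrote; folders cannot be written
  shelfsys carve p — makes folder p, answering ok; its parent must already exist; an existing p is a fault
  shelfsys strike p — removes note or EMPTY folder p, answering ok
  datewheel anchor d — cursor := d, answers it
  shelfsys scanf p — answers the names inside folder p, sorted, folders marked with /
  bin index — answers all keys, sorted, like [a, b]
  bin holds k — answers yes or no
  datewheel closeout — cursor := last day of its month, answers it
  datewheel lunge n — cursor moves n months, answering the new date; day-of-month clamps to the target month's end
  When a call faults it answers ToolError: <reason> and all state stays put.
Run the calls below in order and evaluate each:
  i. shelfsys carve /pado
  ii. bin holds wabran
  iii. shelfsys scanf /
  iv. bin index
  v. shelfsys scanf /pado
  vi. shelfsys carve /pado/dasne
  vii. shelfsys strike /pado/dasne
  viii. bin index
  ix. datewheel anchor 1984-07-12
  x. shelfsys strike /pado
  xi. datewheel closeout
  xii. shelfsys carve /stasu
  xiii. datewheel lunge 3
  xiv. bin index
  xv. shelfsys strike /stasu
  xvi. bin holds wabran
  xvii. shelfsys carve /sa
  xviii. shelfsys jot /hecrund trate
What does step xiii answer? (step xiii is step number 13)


[in] shelfsys carve p=/pado
:: ok
[in] bin holds k=wabran
:: no
[in] shelfsys scanf p=/
:: [pado/]
[in] bin index
:: []
[in] shelfsys scanf p=/pado
:: []
[in] shelfsys carve p=/pado/dasne
:: ok
[in] shelfsys strike p=/pado/dasne
:: ok
[in] bin index
:: []
[in] datewheel anchor d=1984-07-12
:: 1984-07-12
[in] shelfsys strike p=/pado
:: ok
[in] datewheel closeout
:: 1984-07-31
[in] shelfsys carve p=/stasu
:: ok
[in] datewheel lunge n=3
:: 1984-10-31
[in] bin index
:: []
[in] shelfsys strike p=/stasu
:: ok
[in] bin holds k=wabran
:: no
[in] shelfsys carve p=/sa
:: ok
[in] shelfsys jot p=/hecrund c=trate
:: created

Answer: 1984-10-31


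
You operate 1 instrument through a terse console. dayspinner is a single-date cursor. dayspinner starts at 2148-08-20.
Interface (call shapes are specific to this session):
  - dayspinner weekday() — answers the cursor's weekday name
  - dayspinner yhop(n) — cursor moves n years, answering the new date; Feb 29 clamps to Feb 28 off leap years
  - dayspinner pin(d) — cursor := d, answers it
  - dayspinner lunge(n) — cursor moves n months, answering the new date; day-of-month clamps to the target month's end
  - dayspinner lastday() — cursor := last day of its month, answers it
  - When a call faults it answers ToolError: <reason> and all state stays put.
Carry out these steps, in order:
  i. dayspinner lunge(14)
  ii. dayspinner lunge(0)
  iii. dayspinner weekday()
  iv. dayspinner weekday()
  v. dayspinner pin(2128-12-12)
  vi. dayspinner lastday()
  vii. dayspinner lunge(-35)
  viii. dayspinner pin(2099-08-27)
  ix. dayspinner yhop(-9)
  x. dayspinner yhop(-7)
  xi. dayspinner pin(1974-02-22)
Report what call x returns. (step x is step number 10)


Answer: 2083-08-27

Derivation:
Do: dayspinner lunge[n→14]
See: 2149-10-20
Do: dayspinner lunge[n→0]
See: 2149-10-20
Do: dayspinner weekday[]
See: Monday
Do: dayspinner weekday[]
See: Monday
Do: dayspinner pin[d→2128-12-12]
See: 2128-12-12
Do: dayspinner lastday[]
See: 2128-12-31
Do: dayspinner lunge[n→-35]
See: 2126-01-31
Do: dayspinner pin[d→2099-08-27]
See: 2099-08-27
Do: dayspinner yhop[n→-9]
See: 2090-08-27
Do: dayspinner yhop[n→-7]
See: 2083-08-27
Do: dayspinner pin[d→1974-02-22]
See: 1974-02-22


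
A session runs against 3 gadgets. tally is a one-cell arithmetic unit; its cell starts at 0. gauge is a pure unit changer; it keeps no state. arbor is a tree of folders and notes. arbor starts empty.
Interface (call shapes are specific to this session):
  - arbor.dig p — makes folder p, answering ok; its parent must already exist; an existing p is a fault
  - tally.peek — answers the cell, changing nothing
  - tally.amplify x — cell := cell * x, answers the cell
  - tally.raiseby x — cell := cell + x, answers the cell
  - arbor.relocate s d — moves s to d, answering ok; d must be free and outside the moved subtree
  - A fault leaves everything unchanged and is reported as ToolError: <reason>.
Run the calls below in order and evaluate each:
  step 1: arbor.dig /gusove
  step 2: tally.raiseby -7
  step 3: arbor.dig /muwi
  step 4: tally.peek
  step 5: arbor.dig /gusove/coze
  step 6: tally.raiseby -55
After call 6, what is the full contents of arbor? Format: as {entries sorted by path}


Step: arbor.dig[/gusove]
Result: ok
Step: tally.raiseby[-7]
Result: -7
Step: arbor.dig[/muwi]
Result: ok
Step: tally.peek[]
Result: -7
Step: arbor.dig[/gusove/coze]
Result: ok
Step: tally.raiseby[-55]
Result: -62

Answer: {gusove/, gusove/coze/, muwi/}


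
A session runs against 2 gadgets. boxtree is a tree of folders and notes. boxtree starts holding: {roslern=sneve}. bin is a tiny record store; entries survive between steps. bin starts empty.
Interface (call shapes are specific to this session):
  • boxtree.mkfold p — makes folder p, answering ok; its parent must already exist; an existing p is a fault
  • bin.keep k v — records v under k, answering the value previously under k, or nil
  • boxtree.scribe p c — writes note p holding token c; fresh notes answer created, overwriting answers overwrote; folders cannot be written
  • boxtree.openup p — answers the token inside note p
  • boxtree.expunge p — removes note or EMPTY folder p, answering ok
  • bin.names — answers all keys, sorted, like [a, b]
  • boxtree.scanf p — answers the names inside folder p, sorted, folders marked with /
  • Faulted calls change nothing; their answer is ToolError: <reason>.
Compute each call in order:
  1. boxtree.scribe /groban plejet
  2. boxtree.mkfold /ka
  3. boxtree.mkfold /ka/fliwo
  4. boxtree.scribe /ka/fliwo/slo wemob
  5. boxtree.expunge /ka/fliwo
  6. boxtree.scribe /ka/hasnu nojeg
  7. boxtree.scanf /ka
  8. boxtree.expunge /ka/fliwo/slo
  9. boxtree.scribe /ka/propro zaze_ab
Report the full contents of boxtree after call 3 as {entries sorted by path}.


Do: boxtree.scribe[p→/groban; c→plejet]
See: created
Do: boxtree.mkfold[p→/ka]
See: ok
Do: boxtree.mkfold[p→/ka/fliwo]
See: ok
Do: boxtree.scribe[p→/ka/fliwo/slo; c→wemob]
See: created
Do: boxtree.expunge[p→/ka/fliwo]
See: ToolError: not empty
Do: boxtree.scribe[p→/ka/hasnu; c→nojeg]
See: created
Do: boxtree.scanf[p→/ka]
See: [fliwo/, hasnu]
Do: boxtree.expunge[p→/ka/fliwo/slo]
See: ok
Do: boxtree.scribe[p→/ka/propro; c→zaze_ab]
See: created

Answer: {groban=plejet, ka/, ka/fliwo/, roslern=sneve}


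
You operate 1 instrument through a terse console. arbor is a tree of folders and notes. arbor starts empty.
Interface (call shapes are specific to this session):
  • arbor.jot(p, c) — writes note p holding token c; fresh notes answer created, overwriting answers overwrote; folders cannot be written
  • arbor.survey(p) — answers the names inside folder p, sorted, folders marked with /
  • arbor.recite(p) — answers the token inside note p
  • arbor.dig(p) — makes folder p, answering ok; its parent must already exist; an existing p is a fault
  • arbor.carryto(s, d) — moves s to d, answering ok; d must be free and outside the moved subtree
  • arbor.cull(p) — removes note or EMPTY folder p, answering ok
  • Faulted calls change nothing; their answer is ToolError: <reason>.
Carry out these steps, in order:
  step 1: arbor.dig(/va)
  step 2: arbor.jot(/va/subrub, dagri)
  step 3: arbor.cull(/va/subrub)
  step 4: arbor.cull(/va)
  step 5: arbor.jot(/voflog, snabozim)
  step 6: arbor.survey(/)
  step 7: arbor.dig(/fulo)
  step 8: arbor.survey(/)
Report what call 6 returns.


$ arbor.dig p→/va
= ok
$ arbor.jot p→/va/subrub c→dagri
= created
$ arbor.cull p→/va/subrub
= ok
$ arbor.cull p→/va
= ok
$ arbor.jot p→/voflog c→snabozim
= created
$ arbor.survey p→/
= [voflog]
$ arbor.dig p→/fulo
= ok
$ arbor.survey p→/
= [fulo/, voflog]

Answer: [voflog]


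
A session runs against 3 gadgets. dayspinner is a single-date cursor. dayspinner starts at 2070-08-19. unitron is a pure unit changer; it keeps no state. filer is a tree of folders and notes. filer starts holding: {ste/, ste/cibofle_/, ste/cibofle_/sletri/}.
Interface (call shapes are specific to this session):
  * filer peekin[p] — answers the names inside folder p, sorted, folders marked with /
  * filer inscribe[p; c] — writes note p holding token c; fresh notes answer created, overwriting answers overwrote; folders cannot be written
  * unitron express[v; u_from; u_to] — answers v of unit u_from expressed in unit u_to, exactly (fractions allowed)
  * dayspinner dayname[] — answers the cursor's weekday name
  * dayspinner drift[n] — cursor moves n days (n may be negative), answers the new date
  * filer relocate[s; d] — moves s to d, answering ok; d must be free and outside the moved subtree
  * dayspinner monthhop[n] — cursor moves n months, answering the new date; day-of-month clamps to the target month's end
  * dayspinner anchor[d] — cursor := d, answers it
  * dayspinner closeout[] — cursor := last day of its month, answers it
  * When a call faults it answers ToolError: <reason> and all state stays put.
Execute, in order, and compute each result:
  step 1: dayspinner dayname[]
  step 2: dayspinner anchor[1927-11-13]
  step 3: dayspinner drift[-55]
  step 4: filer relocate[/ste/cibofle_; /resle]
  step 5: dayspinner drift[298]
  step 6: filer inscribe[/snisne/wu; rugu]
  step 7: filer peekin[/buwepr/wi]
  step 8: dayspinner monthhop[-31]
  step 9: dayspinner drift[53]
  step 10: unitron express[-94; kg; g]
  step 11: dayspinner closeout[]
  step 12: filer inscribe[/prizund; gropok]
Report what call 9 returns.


Answer: 1926-02-04

Derivation:
Using dayspinner dayname, → Tuesday.
I invoke dayspinner anchor on d: 1927-11-13: 1927-11-13.
I call dayspinner drift on n: -55, and observe 1927-09-19.
I use filer relocate on s: /ste/cibofle_, d: /resle, which returns ok.
I invoke dayspinner drift on n: 298, → 1928-07-13.
Using filer inscribe on p: /snisne/wu, c: rugu, yielding ToolError: no parent.
Calling filer peekin on p: /buwepr/wi, → ToolError: not found.
Calling dayspinner monthhop on n: -31, and get 1925-12-13.
Next I call dayspinner drift on n: 53, which returns 1926-02-04.
I use unitron express on v: -94, u_from: kg, u_to: g, which returns -94000.
Next I call dayspinner closeout, giving 1926-02-28.
Then filer inscribe on p: /prizund, c: gropok, and get created.


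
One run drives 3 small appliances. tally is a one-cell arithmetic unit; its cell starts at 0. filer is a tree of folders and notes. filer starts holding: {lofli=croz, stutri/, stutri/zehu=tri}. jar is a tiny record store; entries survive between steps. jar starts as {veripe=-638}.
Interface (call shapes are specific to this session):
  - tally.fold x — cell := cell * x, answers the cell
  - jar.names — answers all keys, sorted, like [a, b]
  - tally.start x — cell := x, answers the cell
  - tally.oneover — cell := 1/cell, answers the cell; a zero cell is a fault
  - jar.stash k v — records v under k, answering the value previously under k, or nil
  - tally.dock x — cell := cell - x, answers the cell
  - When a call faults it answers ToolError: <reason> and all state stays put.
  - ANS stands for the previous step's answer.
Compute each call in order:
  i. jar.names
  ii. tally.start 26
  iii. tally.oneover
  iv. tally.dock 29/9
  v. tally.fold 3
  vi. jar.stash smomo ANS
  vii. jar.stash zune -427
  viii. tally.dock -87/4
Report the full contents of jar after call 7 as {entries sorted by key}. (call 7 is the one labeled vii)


Answer: {smomo=-745/78, veripe=-638, zune=-427}

Derivation:
~$ jar.names
  [veripe]
~$ tally.start x='26'
  26
~$ tally.oneover
  1/26
~$ tally.dock x='29/9'
  -745/234
~$ tally.fold x='3'
  -745/78
~$ jar.stash k='smomo' v='ANS'
  nil
~$ jar.stash k='zune' v='-427'
  nil
~$ tally.dock x='-87/4'
  1903/156


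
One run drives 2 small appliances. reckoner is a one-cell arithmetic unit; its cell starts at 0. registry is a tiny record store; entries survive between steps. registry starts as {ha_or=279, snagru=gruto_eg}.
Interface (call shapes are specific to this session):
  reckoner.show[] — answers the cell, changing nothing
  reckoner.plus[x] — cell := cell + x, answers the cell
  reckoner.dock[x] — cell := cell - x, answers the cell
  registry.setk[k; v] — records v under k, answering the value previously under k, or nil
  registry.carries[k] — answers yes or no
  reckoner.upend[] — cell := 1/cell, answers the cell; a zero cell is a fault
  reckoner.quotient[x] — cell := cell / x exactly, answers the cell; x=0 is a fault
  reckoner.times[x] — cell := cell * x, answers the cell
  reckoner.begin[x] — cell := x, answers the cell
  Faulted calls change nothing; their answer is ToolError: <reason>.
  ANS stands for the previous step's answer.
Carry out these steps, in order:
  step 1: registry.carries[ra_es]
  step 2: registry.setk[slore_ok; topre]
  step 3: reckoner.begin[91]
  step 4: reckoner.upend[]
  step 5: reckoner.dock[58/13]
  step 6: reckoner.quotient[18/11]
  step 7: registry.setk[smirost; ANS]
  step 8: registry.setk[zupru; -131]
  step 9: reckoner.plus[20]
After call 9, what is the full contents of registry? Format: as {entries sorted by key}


! registry.carries(k: ra_es) ~> no
! registry.setk(k: slore_ok, v: topre) ~> nil
! reckoner.begin(x: 91) ~> 91
! reckoner.upend() ~> 1/91
! reckoner.dock(x: 58/13) ~> -405/91
! reckoner.quotient(x: 18/11) ~> -495/182
! registry.setk(k: smirost, v: ANS) ~> nil
! registry.setk(k: zupru, v: -131) ~> nil
! reckoner.plus(x: 20) ~> 3145/182

Answer: {ha_or=279, slore_ok=topre, smirost=-495/182, snagru=gruto_eg, zupru=-131}


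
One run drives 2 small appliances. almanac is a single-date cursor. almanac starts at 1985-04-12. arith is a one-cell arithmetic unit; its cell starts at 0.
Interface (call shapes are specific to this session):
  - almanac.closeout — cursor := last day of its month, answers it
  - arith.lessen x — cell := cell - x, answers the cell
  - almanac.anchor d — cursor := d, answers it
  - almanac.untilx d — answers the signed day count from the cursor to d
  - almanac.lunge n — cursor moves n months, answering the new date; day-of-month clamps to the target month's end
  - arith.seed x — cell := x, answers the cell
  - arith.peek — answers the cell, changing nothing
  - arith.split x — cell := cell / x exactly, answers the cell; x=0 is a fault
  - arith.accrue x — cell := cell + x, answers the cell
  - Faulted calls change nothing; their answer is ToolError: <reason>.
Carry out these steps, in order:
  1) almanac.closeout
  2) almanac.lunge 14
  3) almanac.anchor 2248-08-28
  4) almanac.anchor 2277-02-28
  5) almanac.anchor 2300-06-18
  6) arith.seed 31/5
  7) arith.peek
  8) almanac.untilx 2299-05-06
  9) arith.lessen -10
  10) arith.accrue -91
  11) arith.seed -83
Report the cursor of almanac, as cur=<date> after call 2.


$ almanac.closeout
= 1985-04-30
$ almanac.lunge 14
= 1986-06-30
$ almanac.anchor 2248-08-28
= 2248-08-28
$ almanac.anchor 2277-02-28
= 2277-02-28
$ almanac.anchor 2300-06-18
= 2300-06-18
$ arith.seed 31/5
= 31/5
$ arith.peek
= 31/5
$ almanac.untilx 2299-05-06
= -408
$ arith.lessen -10
= 81/5
$ arith.accrue -91
= -374/5
$ arith.seed -83
= -83

Answer: cur=1986-06-30


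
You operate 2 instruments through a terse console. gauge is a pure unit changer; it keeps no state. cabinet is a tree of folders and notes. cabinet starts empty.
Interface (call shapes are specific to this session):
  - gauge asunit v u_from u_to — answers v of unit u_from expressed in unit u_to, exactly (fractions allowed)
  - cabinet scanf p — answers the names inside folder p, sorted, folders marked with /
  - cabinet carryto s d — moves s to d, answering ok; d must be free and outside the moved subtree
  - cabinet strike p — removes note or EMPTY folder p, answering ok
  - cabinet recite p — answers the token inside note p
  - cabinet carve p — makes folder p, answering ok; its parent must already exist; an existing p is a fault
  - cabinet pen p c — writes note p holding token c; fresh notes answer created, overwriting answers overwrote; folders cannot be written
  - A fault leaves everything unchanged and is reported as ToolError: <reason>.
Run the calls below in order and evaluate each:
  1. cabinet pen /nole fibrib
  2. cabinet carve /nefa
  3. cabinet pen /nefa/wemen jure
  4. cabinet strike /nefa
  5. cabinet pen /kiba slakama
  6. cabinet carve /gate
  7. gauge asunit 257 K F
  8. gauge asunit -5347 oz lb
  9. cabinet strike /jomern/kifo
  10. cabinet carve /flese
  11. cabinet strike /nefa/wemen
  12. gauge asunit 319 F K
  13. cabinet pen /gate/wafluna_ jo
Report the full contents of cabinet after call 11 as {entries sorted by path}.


Do: cabinet pen[p='/nole'; c='fibrib']
See: created
Do: cabinet carve[p='/nefa']
See: ok
Do: cabinet pen[p='/nefa/wemen'; c='jure']
See: created
Do: cabinet strike[p='/nefa']
See: ToolError: not empty
Do: cabinet pen[p='/kiba'; c='slakama']
See: created
Do: cabinet carve[p='/gate']
See: ok
Do: gauge asunit[v='257'; u_from='K'; u_to='F']
See: 293/100
Do: gauge asunit[v='-5347'; u_from='oz'; u_to='lb']
See: -5347/16
Do: cabinet strike[p='/jomern/kifo']
See: ToolError: not found
Do: cabinet carve[p='/flese']
See: ok
Do: cabinet strike[p='/nefa/wemen']
See: ok
Do: gauge asunit[v='319'; u_from='F'; u_to='K']
See: 77867/180
Do: cabinet pen[p='/gate/wafluna_'; c='jo']
See: created

Answer: {flese/, gate/, kiba=slakama, nefa/, nole=fibrib}
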